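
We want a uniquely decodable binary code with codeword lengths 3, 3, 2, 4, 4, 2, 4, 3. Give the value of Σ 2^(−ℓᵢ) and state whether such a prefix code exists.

1.0625; no

With common denominator 2^4 = 16: Σ 2^(−ℓᵢ) = 2/16 + 2/16 + 4/16 + 1/16 + 1/16 + 4/16 + 1/16 + 2/16 = 17/16 = 1.0625.
Kraft's inequality requires Σ ≤ 1; here Σ = 1.0625 > 1, so no such prefix code exists.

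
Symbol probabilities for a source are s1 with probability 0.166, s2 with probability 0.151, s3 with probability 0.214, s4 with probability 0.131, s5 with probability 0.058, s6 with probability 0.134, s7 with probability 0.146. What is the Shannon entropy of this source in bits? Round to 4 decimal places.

2.7341 bits

H = −Σ pᵢ log₂ pᵢ.
−0.166·log₂(0.166) = 0.4301
−0.151·log₂(0.151) = 0.4118
−0.214·log₂(0.214) = 0.4760
−0.131·log₂(0.131) = 0.3841
−0.058·log₂(0.058) = 0.2383
−0.134·log₂(0.134) = 0.3886
−0.146·log₂(0.146) = 0.4053
Sum ≈ 2.7341 → 2.7341 bits.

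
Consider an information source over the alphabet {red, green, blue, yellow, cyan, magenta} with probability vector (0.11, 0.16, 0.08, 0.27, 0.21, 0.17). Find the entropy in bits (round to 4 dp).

2.4822 bits

H = −Σ pᵢ log₂ pᵢ.
−0.11·log₂(0.11) = 0.3503
−0.16·log₂(0.16) = 0.4230
−0.08·log₂(0.08) = 0.2915
−0.27·log₂(0.27) = 0.5100
−0.21·log₂(0.21) = 0.4728
−0.17·log₂(0.17) = 0.4346
Sum ≈ 2.4822 → 2.4822 bits.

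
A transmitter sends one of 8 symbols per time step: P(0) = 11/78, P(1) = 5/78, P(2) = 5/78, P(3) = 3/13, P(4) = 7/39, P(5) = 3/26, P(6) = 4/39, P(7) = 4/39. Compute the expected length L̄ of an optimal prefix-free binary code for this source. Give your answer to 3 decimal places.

Repeatedly combine the two least-probable nodes; the expected code length is the sum of the merged weights.
merge 5/78 + 5/78 → 5/39
merge 4/39 + 4/39 → 8/39
merge 3/26 + 5/39 → 19/78
merge 11/78 + 7/39 → 25/78
merge 8/39 + 3/13 → 17/39
merge 19/78 + 25/78 → 22/39
merge 17/39 + 22/39 → 1
L = 5/39 + 8/39 + 19/78 + 25/78 + 17/39 + 22/39 + 1 = 113/39 ≈ 2.897 bits/symbol.

2.897 bits/symbol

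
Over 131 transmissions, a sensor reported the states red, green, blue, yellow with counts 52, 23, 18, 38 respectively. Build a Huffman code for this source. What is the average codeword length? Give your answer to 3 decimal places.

1.916 bits/symbol

Probabilities are the counts divided by 131.
Repeatedly combine the two least-probable nodes; the expected code length is the sum of the merged weights.
merge 18/131 + 23/131 → 41/131
merge 38/131 + 41/131 → 79/131
merge 52/131 + 79/131 → 1
L = 41/131 + 79/131 + 1 = 251/131 ≈ 1.916 bits/symbol.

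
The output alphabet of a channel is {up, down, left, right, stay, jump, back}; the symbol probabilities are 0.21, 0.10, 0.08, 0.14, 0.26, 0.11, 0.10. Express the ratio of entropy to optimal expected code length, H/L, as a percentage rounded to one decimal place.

98.9%

Entropy H = −Σ p log₂ p ≈ 2.6814 bits.
Huffman merges: 2/25+1/10→9/50; 1/10+11/100→21/100; 7/50+9/50→8/25; 21/100+21/100→21/50; 13/50+8/25→29/50; 21/50+29/50→1. L = 271/100 ≈ 2.7100.
Efficiency = H/L = 2.6814/2.7100 = 98.9%.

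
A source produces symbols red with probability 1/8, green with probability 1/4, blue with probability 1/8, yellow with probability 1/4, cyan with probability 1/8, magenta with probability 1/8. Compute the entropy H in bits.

2.5 bits

Each probability is a power of 1/2, so log₂(1/p) is an integer.
H = Σ p·log₂(1/p) = 1/8·3 + 1/4·2 + 1/8·3 + 1/4·2 + 1/8·3 + 1/8·3 = 2.5 bits.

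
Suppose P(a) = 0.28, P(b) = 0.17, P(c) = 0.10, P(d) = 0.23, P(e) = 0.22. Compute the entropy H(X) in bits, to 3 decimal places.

2.249 bits

H = −Σ pᵢ log₂ pᵢ.
−0.28·log₂(0.28) = 0.5142
−0.17·log₂(0.17) = 0.4346
−0.10·log₂(0.10) = 0.3322
−0.23·log₂(0.23) = 0.4877
−0.22·log₂(0.22) = 0.4806
Sum ≈ 2.2492 → 2.249 bits.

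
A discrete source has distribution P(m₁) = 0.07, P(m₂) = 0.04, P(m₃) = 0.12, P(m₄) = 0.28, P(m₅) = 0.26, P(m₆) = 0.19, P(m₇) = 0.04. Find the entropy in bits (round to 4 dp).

2.4819 bits

H = −Σ pᵢ log₂ pᵢ.
−0.07·log₂(0.07) = 0.2686
−0.04·log₂(0.04) = 0.1858
−0.12·log₂(0.12) = 0.3671
−0.28·log₂(0.28) = 0.5142
−0.26·log₂(0.26) = 0.5053
−0.19·log₂(0.19) = 0.4552
−0.04·log₂(0.04) = 0.1858
Sum ≈ 2.4819 → 2.4819 bits.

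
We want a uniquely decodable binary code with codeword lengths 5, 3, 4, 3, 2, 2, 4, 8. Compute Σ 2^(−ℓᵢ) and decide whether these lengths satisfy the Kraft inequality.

With common denominator 2^8 = 256: Σ 2^(−ℓᵢ) = 8/256 + 32/256 + 16/256 + 32/256 + 64/256 + 64/256 + 16/256 + 1/256 = 233/256 = 0.91015625.
Kraft's inequality requires Σ ≤ 1; here Σ = 0.91015625 ≤ 1, so such a prefix code exists.

0.91015625; yes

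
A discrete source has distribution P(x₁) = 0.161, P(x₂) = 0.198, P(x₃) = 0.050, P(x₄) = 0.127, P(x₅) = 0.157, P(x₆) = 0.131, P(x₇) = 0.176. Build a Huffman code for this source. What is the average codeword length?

2.802 bits/symbol

Repeatedly combine the two least-probable nodes; the expected code length is the sum of the merged weights.
merge 1/20 + 127/1000 → 177/1000
merge 131/1000 + 157/1000 → 36/125
merge 161/1000 + 22/125 → 337/1000
merge 177/1000 + 99/500 → 3/8
merge 36/125 + 337/1000 → 5/8
merge 3/8 + 5/8 → 1
L = 177/1000 + 36/125 + 337/1000 + 3/8 + 5/8 + 1 = 1401/500 = 2.802 bits/symbol.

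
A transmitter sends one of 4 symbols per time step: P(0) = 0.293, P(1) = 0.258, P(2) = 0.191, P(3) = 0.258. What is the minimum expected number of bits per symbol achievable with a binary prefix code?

2 bits/symbol

Repeatedly combine the two least-probable nodes; the expected code length is the sum of the merged weights.
merge 191/1000 + 129/500 → 449/1000
merge 129/500 + 293/1000 → 551/1000
merge 449/1000 + 551/1000 → 1
L = 449/1000 + 551/1000 + 1 = 2 bits/symbol.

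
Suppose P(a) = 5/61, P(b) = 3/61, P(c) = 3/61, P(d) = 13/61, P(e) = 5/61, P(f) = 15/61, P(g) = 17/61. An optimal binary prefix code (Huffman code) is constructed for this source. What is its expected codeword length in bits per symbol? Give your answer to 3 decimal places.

Repeatedly combine the two least-probable nodes; the expected code length is the sum of the merged weights.
merge 3/61 + 3/61 → 6/61
merge 5/61 + 5/61 → 10/61
merge 6/61 + 10/61 → 16/61
merge 13/61 + 15/61 → 28/61
merge 16/61 + 17/61 → 33/61
merge 28/61 + 33/61 → 1
L = 6/61 + 10/61 + 16/61 + 28/61 + 33/61 + 1 = 154/61 ≈ 2.525 bits/symbol.

2.525 bits/symbol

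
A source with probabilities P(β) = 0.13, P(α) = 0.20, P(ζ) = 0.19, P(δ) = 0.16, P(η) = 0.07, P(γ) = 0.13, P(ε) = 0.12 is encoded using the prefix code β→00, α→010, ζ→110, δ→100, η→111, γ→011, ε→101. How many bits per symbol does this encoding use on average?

2.87 bits/symbol

L̄ = Σ pᵢ·ℓᵢ = 0.13·2 + 0.20·3 + 0.19·3 + 0.16·3 + 0.07·3 + 0.13·3 + 0.12·3 = 2.87 bits/symbol.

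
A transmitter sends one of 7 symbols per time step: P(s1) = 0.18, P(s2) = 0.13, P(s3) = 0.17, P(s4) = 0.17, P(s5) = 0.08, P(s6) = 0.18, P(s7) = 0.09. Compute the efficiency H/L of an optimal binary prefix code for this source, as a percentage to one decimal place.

97.7%

Entropy H = −Σ p log₂ p ≈ 2.7466 bits.
Huffman merges: 2/25+9/100→17/100; 13/100+17/100→3/10; 17/100+17/100→17/50; 9/50+9/50→9/25; 3/10+17/50→16/25; 9/25+16/25→1. L = 281/100 ≈ 2.8100.
Efficiency = H/L = 2.7466/2.8100 = 97.7%.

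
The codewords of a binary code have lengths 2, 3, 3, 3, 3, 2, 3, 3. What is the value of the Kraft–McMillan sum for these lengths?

With common denominator 2^3 = 8: Σ 2^(−ℓᵢ) = 2/8 + 1/8 + 1/8 + 1/8 + 1/8 + 2/8 + 1/8 + 1/8 = 10/8 = 1.25.

1.25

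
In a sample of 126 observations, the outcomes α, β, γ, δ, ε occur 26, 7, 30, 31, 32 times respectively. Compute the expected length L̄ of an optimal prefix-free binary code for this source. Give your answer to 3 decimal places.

2.262 bits/symbol

Probabilities are the counts divided by 126.
Repeatedly combine the two least-probable nodes; the expected code length is the sum of the merged weights.
merge 1/18 + 13/63 → 11/42
merge 5/21 + 31/126 → 61/126
merge 16/63 + 11/42 → 65/126
merge 61/126 + 65/126 → 1
L = 11/42 + 61/126 + 65/126 + 1 = 95/42 ≈ 2.262 bits/symbol.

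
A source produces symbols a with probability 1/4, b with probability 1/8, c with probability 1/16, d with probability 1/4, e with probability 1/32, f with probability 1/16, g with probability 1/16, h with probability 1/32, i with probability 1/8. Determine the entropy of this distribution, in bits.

Each probability is a power of 1/2, so log₂(1/p) is an integer.
H = Σ p·log₂(1/p) = 1/4·2 + 1/8·3 + 1/16·4 + 1/4·2 + 1/32·5 + 1/16·4 + 1/16·4 + 1/32·5 + 1/8·3 = 2.8125 bits.

2.8125 bits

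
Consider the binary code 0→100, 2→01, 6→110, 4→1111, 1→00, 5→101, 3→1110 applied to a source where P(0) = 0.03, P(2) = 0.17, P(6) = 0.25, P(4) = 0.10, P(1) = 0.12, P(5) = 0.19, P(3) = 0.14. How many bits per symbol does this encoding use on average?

L̄ = Σ pᵢ·ℓᵢ = 0.03·3 + 0.17·2 + 0.25·3 + 0.10·4 + 0.12·2 + 0.19·3 + 0.14·4 = 2.95 bits/symbol.

2.95 bits/symbol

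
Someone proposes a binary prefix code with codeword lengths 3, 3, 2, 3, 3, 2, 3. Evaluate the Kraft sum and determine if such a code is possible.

1.125; no

With common denominator 2^3 = 8: Σ 2^(−ℓᵢ) = 1/8 + 1/8 + 2/8 + 1/8 + 1/8 + 2/8 + 1/8 = 9/8 = 1.125.
Kraft's inequality requires Σ ≤ 1; here Σ = 1.125 > 1, so no such prefix code exists.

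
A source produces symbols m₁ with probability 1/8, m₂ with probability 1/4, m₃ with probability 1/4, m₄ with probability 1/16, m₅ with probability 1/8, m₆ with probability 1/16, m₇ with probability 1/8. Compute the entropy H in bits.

Each probability is a power of 1/2, so log₂(1/p) is an integer.
H = Σ p·log₂(1/p) = 1/8·3 + 1/4·2 + 1/4·2 + 1/16·4 + 1/8·3 + 1/16·4 + 1/8·3 = 2.625 bits.

2.625 bits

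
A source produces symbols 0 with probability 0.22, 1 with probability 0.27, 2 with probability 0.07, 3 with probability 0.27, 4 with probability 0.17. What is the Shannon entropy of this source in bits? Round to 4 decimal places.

H = −Σ pᵢ log₂ pᵢ.
−0.22·log₂(0.22) = 0.4806
−0.27·log₂(0.27) = 0.5100
−0.07·log₂(0.07) = 0.2686
−0.27·log₂(0.27) = 0.5100
−0.17·log₂(0.17) = 0.4346
Sum ≈ 2.2038 → 2.2038 bits.

2.2038 bits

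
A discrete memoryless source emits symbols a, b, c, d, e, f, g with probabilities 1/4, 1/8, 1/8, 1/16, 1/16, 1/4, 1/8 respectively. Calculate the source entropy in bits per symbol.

2.625 bits

Each probability is a power of 1/2, so log₂(1/p) is an integer.
H = Σ p·log₂(1/p) = 1/4·2 + 1/8·3 + 1/8·3 + 1/16·4 + 1/16·4 + 1/4·2 + 1/8·3 = 2.625 bits.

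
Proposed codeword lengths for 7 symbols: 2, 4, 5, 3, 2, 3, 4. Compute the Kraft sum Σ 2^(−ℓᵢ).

With common denominator 2^5 = 32: Σ 2^(−ℓᵢ) = 8/32 + 2/32 + 1/32 + 4/32 + 8/32 + 4/32 + 2/32 = 29/32 = 0.90625.

0.90625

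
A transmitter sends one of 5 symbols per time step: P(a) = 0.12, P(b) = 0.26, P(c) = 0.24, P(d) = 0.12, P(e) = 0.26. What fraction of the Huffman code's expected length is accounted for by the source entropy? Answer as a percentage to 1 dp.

99.9%

Entropy H = −Σ p log₂ p ≈ 2.2388 bits.
Huffman merges: 3/25+3/25→6/25; 6/25+6/25→12/25; 13/50+13/50→13/25; 12/25+13/25→1. L = 56/25 ≈ 2.2400.
Efficiency = H/L = 2.2388/2.2400 = 99.9%.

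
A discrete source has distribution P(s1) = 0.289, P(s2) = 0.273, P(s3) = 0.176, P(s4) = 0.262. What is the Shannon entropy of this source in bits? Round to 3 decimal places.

1.976 bits

H = −Σ pᵢ log₂ pᵢ.
−0.289·log₂(0.289) = 0.5176
−0.273·log₂(0.273) = 0.5113
−0.176·log₂(0.176) = 0.4411
−0.262·log₂(0.262) = 0.5063
Sum ≈ 1.9763 → 1.976 bits.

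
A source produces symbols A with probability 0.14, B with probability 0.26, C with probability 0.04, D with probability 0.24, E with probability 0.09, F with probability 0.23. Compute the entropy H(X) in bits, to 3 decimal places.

2.383 bits

H = −Σ pᵢ log₂ pᵢ.
−0.14·log₂(0.14) = 0.3971
−0.26·log₂(0.26) = 0.5053
−0.04·log₂(0.04) = 0.1858
−0.24·log₂(0.24) = 0.4941
−0.09·log₂(0.09) = 0.3127
−0.23·log₂(0.23) = 0.4877
Sum ≈ 2.3826 → 2.383 bits.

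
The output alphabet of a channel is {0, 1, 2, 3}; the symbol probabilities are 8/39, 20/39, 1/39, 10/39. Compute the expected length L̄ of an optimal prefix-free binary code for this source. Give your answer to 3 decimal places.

Repeatedly combine the two least-probable nodes; the expected code length is the sum of the merged weights.
merge 1/39 + 8/39 → 3/13
merge 3/13 + 10/39 → 19/39
merge 19/39 + 20/39 → 1
L = 3/13 + 19/39 + 1 = 67/39 ≈ 1.718 bits/symbol.

1.718 bits/symbol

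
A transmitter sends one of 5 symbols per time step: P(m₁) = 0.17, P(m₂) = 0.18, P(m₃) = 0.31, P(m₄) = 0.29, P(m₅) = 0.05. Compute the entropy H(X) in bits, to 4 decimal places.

2.1377 bits

H = −Σ pᵢ log₂ pᵢ.
−0.17·log₂(0.17) = 0.4346
−0.18·log₂(0.18) = 0.4453
−0.31·log₂(0.31) = 0.5238
−0.29·log₂(0.29) = 0.5179
−0.05·log₂(0.05) = 0.2161
Sum ≈ 2.1377 → 2.1377 bits.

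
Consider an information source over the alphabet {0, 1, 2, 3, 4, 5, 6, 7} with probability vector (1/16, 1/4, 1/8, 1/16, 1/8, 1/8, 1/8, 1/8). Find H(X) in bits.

2.875 bits

Each probability is a power of 1/2, so log₂(1/p) is an integer.
H = Σ p·log₂(1/p) = 1/16·4 + 1/4·2 + 1/8·3 + 1/16·4 + 1/8·3 + 1/8·3 + 1/8·3 + 1/8·3 = 2.875 bits.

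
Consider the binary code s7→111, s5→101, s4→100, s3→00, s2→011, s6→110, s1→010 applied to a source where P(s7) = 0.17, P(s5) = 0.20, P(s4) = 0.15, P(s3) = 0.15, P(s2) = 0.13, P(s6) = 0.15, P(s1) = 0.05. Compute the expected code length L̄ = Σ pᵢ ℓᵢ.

L̄ = Σ pᵢ·ℓᵢ = 0.17·3 + 0.20·3 + 0.15·3 + 0.15·2 + 0.13·3 + 0.15·3 + 0.05·3 = 2.85 bits/symbol.

2.85 bits/symbol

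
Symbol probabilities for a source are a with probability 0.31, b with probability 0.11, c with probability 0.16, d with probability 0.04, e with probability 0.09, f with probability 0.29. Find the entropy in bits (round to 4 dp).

2.3134 bits

H = −Σ pᵢ log₂ pᵢ.
−0.31·log₂(0.31) = 0.5238
−0.11·log₂(0.11) = 0.3503
−0.16·log₂(0.16) = 0.4230
−0.04·log₂(0.04) = 0.1858
−0.09·log₂(0.09) = 0.3127
−0.29·log₂(0.29) = 0.5179
Sum ≈ 2.3134 → 2.3134 bits.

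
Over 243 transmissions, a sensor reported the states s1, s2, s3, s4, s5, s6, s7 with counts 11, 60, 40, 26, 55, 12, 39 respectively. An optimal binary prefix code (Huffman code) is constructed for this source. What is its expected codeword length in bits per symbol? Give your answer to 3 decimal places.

2.621 bits/symbol

Probabilities are the counts divided by 243.
Repeatedly combine the two least-probable nodes; the expected code length is the sum of the merged weights.
merge 11/243 + 4/81 → 23/243
merge 23/243 + 26/243 → 49/243
merge 13/81 + 40/243 → 79/243
merge 49/243 + 55/243 → 104/243
merge 20/81 + 79/243 → 139/243
merge 104/243 + 139/243 → 1
L = 23/243 + 49/243 + 79/243 + 104/243 + 139/243 + 1 = 637/243 ≈ 2.621 bits/symbol.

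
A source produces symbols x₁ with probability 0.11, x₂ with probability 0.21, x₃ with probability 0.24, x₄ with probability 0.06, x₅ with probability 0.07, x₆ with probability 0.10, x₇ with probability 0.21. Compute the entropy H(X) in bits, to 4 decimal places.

H = −Σ pᵢ log₂ pᵢ.
−0.11·log₂(0.11) = 0.3503
−0.21·log₂(0.21) = 0.4728
−0.24·log₂(0.24) = 0.4941
−0.06·log₂(0.06) = 0.2435
−0.07·log₂(0.07) = 0.2686
−0.10·log₂(0.10) = 0.3322
−0.21·log₂(0.21) = 0.4728
Sum ≈ 2.6343 → 2.6343 bits.

2.6343 bits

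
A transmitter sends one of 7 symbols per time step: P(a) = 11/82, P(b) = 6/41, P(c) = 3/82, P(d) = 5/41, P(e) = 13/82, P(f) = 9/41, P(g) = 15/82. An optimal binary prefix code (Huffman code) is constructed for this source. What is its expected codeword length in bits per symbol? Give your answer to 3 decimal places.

Repeatedly combine the two least-probable nodes; the expected code length is the sum of the merged weights.
merge 3/82 + 5/41 → 13/82
merge 11/82 + 6/41 → 23/82
merge 13/82 + 13/82 → 13/41
merge 15/82 + 9/41 → 33/82
merge 23/82 + 13/41 → 49/82
merge 33/82 + 49/82 → 1
L = 13/82 + 23/82 + 13/41 + 33/82 + 49/82 + 1 = 113/41 ≈ 2.756 bits/symbol.

2.756 bits/symbol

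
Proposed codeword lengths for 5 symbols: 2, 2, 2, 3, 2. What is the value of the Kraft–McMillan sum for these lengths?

With common denominator 2^3 = 8: Σ 2^(−ℓᵢ) = 2/8 + 2/8 + 2/8 + 1/8 + 2/8 = 9/8 = 1.125.

1.125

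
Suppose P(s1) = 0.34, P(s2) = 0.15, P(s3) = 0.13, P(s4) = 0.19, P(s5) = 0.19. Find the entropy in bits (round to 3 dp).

2.233 bits

H = −Σ pᵢ log₂ pᵢ.
−0.34·log₂(0.34) = 0.5292
−0.15·log₂(0.15) = 0.4105
−0.13·log₂(0.13) = 0.3826
−0.19·log₂(0.19) = 0.4552
−0.19·log₂(0.19) = 0.4552
Sum ≈ 2.2328 → 2.233 bits.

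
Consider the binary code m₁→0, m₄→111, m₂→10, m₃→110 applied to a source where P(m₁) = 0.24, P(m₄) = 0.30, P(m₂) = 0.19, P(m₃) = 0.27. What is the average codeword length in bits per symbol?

L̄ = Σ pᵢ·ℓᵢ = 0.24·1 + 0.30·3 + 0.19·2 + 0.27·3 = 2.33 bits/symbol.

2.33 bits/symbol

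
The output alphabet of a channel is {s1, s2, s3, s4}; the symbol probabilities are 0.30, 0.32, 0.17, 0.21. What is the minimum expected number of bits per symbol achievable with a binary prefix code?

Repeatedly combine the two least-probable nodes; the expected code length is the sum of the merged weights.
merge 17/100 + 21/100 → 19/50
merge 3/10 + 8/25 → 31/50
merge 19/50 + 31/50 → 1
L = 19/50 + 31/50 + 1 = 2 bits/symbol.

2 bits/symbol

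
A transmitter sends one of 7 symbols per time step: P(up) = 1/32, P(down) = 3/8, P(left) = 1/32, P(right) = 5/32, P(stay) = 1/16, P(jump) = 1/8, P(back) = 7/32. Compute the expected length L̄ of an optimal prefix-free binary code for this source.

Repeatedly combine the two least-probable nodes; the expected code length is the sum of the merged weights.
merge 1/32 + 1/32 → 1/16
merge 1/16 + 1/16 → 1/8
merge 1/8 + 1/8 → 1/4
merge 5/32 + 7/32 → 3/8
merge 1/4 + 3/8 → 5/8
merge 3/8 + 5/8 → 1
L = 1/16 + 1/8 + 1/4 + 3/8 + 5/8 + 1 = 39/16 = 2.4375 bits/symbol.

2.4375 bits/symbol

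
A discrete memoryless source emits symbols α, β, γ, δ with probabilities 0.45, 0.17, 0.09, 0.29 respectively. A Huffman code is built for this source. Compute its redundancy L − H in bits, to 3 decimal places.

0.026 bits

Entropy H = −Σ p log₂ p ≈ 1.7835 bits.
Huffman merges: 9/100+17/100→13/50; 13/50+29/100→11/20; 9/20+11/20→1. L = 181/100 ≈ 1.8100.
L − H = 1.8100 − 1.7835 = 0.026 bits.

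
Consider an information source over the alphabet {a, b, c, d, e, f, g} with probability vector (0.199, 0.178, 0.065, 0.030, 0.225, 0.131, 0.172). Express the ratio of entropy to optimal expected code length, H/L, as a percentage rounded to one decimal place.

98.1%

Entropy H = −Σ p log₂ p ≈ 2.6200 bits.
Huffman merges: 3/100+13/200→19/200; 19/200+131/1000→113/500; 43/250+89/500→7/20; 199/1000+9/40→53/125; 113/500+7/20→72/125; 53/125+72/125→1. L = 2671/1000 ≈ 2.6710.
Efficiency = H/L = 2.6200/2.6710 = 98.1%.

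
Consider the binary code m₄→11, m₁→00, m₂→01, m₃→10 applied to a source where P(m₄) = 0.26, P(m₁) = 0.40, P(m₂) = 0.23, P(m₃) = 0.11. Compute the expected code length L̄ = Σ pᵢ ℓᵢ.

2 bits/symbol

L̄ = Σ pᵢ·ℓᵢ = 0.26·2 + 0.40·2 + 0.23·2 + 0.11·2 = 2 bits/symbol.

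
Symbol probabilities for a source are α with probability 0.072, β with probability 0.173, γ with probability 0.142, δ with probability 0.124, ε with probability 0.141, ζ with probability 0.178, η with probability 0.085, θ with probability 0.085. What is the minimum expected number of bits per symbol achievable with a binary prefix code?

2.979 bits/symbol

Repeatedly combine the two least-probable nodes; the expected code length is the sum of the merged weights.
merge 9/125 + 17/200 → 157/1000
merge 17/200 + 31/250 → 209/1000
merge 141/1000 + 71/500 → 283/1000
merge 157/1000 + 173/1000 → 33/100
merge 89/500 + 209/1000 → 387/1000
merge 283/1000 + 33/100 → 613/1000
merge 387/1000 + 613/1000 → 1
L = 157/1000 + 209/1000 + 283/1000 + 33/100 + 387/1000 + 613/1000 + 1 = 2979/1000 = 2.979 bits/symbol.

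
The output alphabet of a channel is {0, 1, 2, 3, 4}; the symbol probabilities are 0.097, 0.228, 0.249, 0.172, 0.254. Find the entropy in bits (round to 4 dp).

2.2512 bits

H = −Σ pᵢ log₂ pᵢ.
−0.097·log₂(0.097) = 0.3265
−0.228·log₂(0.228) = 0.4863
−0.249·log₂(0.249) = 0.4994
−0.172·log₂(0.172) = 0.4368
−0.254·log₂(0.254) = 0.5022
Sum ≈ 2.2512 → 2.2512 bits.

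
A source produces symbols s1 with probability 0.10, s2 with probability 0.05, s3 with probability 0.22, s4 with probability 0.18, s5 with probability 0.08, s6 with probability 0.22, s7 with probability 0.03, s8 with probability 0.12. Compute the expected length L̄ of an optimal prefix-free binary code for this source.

2.8 bits/symbol

Repeatedly combine the two least-probable nodes; the expected code length is the sum of the merged weights.
merge 3/100 + 1/20 → 2/25
merge 2/25 + 2/25 → 4/25
merge 1/10 + 3/25 → 11/50
merge 4/25 + 9/50 → 17/50
merge 11/50 + 11/50 → 11/25
merge 11/50 + 17/50 → 14/25
merge 11/25 + 14/25 → 1
L = 2/25 + 4/25 + 11/50 + 17/50 + 11/25 + 14/25 + 1 = 14/5 = 2.8 bits/symbol.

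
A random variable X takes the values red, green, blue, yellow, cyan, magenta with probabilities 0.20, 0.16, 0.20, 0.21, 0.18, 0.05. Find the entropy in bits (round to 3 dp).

2.486 bits

H = −Σ pᵢ log₂ pᵢ.
−0.20·log₂(0.20) = 0.4644
−0.16·log₂(0.16) = 0.4230
−0.20·log₂(0.20) = 0.4644
−0.21·log₂(0.21) = 0.4728
−0.18·log₂(0.18) = 0.4453
−0.05·log₂(0.05) = 0.2161
Sum ≈ 2.4860 → 2.486 bits.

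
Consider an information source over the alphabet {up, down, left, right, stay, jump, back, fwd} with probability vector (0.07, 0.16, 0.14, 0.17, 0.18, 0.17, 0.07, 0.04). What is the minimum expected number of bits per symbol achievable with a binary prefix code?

Repeatedly combine the two least-probable nodes; the expected code length is the sum of the merged weights.
merge 1/25 + 7/100 → 11/100
merge 7/100 + 11/100 → 9/50
merge 7/50 + 4/25 → 3/10
merge 17/100 + 17/100 → 17/50
merge 9/50 + 9/50 → 9/25
merge 3/10 + 17/50 → 16/25
merge 9/25 + 16/25 → 1
L = 11/100 + 9/50 + 3/10 + 17/50 + 9/25 + 16/25 + 1 = 293/100 = 2.93 bits/symbol.

2.93 bits/symbol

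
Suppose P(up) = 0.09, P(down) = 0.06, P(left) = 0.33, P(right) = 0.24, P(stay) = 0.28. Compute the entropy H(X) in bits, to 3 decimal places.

2.092 bits

H = −Σ pᵢ log₂ pᵢ.
−0.09·log₂(0.09) = 0.3127
−0.06·log₂(0.06) = 0.2435
−0.33·log₂(0.33) = 0.5278
−0.24·log₂(0.24) = 0.4941
−0.28·log₂(0.28) = 0.5142
Sum ≈ 2.0924 → 2.092 bits.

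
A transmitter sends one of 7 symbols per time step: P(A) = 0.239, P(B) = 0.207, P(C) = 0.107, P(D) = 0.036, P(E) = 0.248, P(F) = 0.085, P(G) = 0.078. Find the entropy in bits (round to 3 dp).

H = −Σ pᵢ log₂ pᵢ.
−0.239·log₂(0.239) = 0.4935
−0.207·log₂(0.207) = 0.4704
−0.107·log₂(0.107) = 0.3450
−0.036·log₂(0.036) = 0.1727
−0.248·log₂(0.248) = 0.4989
−0.085·log₂(0.085) = 0.3023
−0.078·log₂(0.078) = 0.2871
Sum ≈ 2.5698 → 2.570 bits.

2.570 bits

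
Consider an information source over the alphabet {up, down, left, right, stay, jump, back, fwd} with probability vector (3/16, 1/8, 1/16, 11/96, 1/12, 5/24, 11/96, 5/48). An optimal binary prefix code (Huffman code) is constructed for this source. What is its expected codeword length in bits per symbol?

Repeatedly combine the two least-probable nodes; the expected code length is the sum of the merged weights.
merge 1/16 + 1/12 → 7/48
merge 5/48 + 11/96 → 7/32
merge 11/96 + 1/8 → 23/96
merge 7/48 + 3/16 → 1/3
merge 5/24 + 7/32 → 41/96
merge 23/96 + 1/3 → 55/96
merge 41/96 + 55/96 → 1
L = 7/48 + 7/32 + 23/96 + 1/3 + 41/96 + 55/96 + 1 = 47/16 = 2.9375 bits/symbol.

2.9375 bits/symbol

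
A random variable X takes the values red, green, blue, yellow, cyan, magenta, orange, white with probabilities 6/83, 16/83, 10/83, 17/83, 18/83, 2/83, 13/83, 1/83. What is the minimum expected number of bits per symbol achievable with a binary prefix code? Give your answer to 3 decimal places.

Repeatedly combine the two least-probable nodes; the expected code length is the sum of the merged weights.
merge 1/83 + 2/83 → 3/83
merge 3/83 + 6/83 → 9/83
merge 9/83 + 10/83 → 19/83
merge 13/83 + 16/83 → 29/83
merge 17/83 + 18/83 → 35/83
merge 19/83 + 29/83 → 48/83
merge 35/83 + 48/83 → 1
L = 3/83 + 9/83 + 19/83 + 29/83 + 35/83 + 48/83 + 1 = 226/83 ≈ 2.723 bits/symbol.

2.723 bits/symbol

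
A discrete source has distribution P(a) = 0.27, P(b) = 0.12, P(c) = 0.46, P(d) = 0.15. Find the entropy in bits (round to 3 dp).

1.803 bits

H = −Σ pᵢ log₂ pᵢ.
−0.27·log₂(0.27) = 0.5100
−0.12·log₂(0.12) = 0.3671
−0.46·log₂(0.46) = 0.5153
−0.15·log₂(0.15) = 0.4105
Sum ≈ 1.8030 → 1.803 bits.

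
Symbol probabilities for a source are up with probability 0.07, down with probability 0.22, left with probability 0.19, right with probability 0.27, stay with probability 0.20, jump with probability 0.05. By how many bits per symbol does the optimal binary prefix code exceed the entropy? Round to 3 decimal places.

0.035 bits

Entropy H = −Σ p log₂ p ≈ 2.3949 bits.
Huffman merges: 1/20+7/100→3/25; 3/25+19/100→31/100; 1/5+11/50→21/50; 27/100+31/100→29/50; 21/50+29/50→1. L = 243/100 ≈ 2.4300.
L − H = 2.4300 − 2.3949 = 0.035 bits.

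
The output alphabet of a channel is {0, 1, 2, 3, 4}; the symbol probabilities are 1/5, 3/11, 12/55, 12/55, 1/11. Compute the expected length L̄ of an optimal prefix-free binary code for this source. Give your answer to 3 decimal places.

2.291 bits/symbol

Repeatedly combine the two least-probable nodes; the expected code length is the sum of the merged weights.
merge 1/11 + 1/5 → 16/55
merge 12/55 + 12/55 → 24/55
merge 3/11 + 16/55 → 31/55
merge 24/55 + 31/55 → 1
L = 16/55 + 24/55 + 31/55 + 1 = 126/55 ≈ 2.291 bits/symbol.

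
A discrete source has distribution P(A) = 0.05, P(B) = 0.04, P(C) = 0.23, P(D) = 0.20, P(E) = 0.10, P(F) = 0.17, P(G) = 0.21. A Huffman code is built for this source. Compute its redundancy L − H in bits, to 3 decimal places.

0.046 bits

Entropy H = −Σ p log₂ p ≈ 2.5935 bits.
Huffman merges: 1/25+1/20→9/100; 9/100+1/10→19/100; 17/100+19/100→9/25; 1/5+21/100→41/100; 23/100+9/25→59/100; 41/100+59/100→1. L = 66/25 ≈ 2.6400.
L − H = 2.6400 − 2.5935 = 0.046 bits.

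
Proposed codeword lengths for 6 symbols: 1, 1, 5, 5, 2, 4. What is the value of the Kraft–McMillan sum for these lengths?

1.375

With common denominator 2^5 = 32: Σ 2^(−ℓᵢ) = 16/32 + 16/32 + 1/32 + 1/32 + 8/32 + 2/32 = 44/32 = 1.375.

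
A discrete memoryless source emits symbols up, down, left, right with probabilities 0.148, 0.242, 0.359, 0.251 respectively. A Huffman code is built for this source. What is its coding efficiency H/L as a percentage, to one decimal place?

96.7%

Entropy H = −Σ p log₂ p ≈ 1.9344 bits.
Huffman merges: 37/250+121/500→39/100; 251/1000+359/1000→61/100; 39/100+61/100→1. L = 2 ≈ 2.0000.
Efficiency = H/L = 1.9344/2.0000 = 96.7%.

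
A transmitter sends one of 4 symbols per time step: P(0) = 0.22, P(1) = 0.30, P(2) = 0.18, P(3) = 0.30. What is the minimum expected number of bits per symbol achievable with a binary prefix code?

Repeatedly combine the two least-probable nodes; the expected code length is the sum of the merged weights.
merge 9/50 + 11/50 → 2/5
merge 3/10 + 3/10 → 3/5
merge 2/5 + 3/5 → 1
L = 2/5 + 3/5 + 1 = 2 bits/symbol.

2 bits/symbol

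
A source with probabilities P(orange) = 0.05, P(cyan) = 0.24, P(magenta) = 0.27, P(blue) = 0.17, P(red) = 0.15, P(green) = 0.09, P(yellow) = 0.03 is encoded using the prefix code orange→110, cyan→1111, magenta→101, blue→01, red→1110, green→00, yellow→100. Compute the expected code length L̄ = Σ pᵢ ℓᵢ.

L̄ = Σ pᵢ·ℓᵢ = 0.05·3 + 0.24·4 + 0.27·3 + 0.17·2 + 0.15·4 + 0.09·2 + 0.03·3 = 3.13 bits/symbol.

3.13 bits/symbol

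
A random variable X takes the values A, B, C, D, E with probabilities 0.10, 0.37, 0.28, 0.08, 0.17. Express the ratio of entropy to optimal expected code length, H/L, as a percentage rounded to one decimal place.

Entropy H = −Σ p log₂ p ≈ 2.1032 bits.
Huffman merges: 2/25+1/10→9/50; 17/100+9/50→7/20; 7/25+7/20→63/100; 37/100+63/100→1. L = 54/25 ≈ 2.1600.
Efficiency = H/L = 2.1032/2.1600 = 97.4%.

97.4%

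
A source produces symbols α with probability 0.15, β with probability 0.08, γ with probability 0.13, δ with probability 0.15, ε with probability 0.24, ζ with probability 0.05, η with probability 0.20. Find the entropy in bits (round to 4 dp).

2.6699 bits

H = −Σ pᵢ log₂ pᵢ.
−0.15·log₂(0.15) = 0.4105
−0.08·log₂(0.08) = 0.2915
−0.13·log₂(0.13) = 0.3826
−0.15·log₂(0.15) = 0.4105
−0.24·log₂(0.24) = 0.4941
−0.05·log₂(0.05) = 0.2161
−0.20·log₂(0.20) = 0.4644
Sum ≈ 2.6699 → 2.6699 bits.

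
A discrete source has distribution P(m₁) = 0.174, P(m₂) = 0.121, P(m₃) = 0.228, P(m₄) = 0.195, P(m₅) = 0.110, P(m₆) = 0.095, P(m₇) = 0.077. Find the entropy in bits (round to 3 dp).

H = −Σ pᵢ log₂ pᵢ.
−0.174·log₂(0.174) = 0.4390
−0.121·log₂(0.121) = 0.3687
−0.228·log₂(0.228) = 0.4863
−0.195·log₂(0.195) = 0.4599
−0.110·log₂(0.110) = 0.3503
−0.095·log₂(0.095) = 0.3226
−0.077·log₂(0.077) = 0.2848
Sum ≈ 2.7116 → 2.712 bits.

2.712 bits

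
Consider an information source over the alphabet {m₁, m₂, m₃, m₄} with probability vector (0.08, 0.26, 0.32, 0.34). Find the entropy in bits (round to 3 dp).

1.852 bits

H = −Σ pᵢ log₂ pᵢ.
−0.08·log₂(0.08) = 0.2915
−0.26·log₂(0.26) = 0.5053
−0.32·log₂(0.32) = 0.5260
−0.34·log₂(0.34) = 0.5292
Sum ≈ 1.8520 → 1.852 bits.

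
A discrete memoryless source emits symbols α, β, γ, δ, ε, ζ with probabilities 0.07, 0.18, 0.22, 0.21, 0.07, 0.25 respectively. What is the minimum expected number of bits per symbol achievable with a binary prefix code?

Repeatedly combine the two least-probable nodes; the expected code length is the sum of the merged weights.
merge 7/100 + 7/100 → 7/50
merge 7/50 + 9/50 → 8/25
merge 21/100 + 11/50 → 43/100
merge 1/4 + 8/25 → 57/100
merge 43/100 + 57/100 → 1
L = 7/50 + 8/25 + 43/100 + 57/100 + 1 = 123/50 = 2.46 bits/symbol.

2.46 bits/symbol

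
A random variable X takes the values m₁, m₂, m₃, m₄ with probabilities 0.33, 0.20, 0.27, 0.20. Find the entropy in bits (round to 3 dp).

1.967 bits

H = −Σ pᵢ log₂ pᵢ.
−0.33·log₂(0.33) = 0.5278
−0.20·log₂(0.20) = 0.4644
−0.27·log₂(0.27) = 0.5100
−0.20·log₂(0.20) = 0.4644
Sum ≈ 1.9666 → 1.967 bits.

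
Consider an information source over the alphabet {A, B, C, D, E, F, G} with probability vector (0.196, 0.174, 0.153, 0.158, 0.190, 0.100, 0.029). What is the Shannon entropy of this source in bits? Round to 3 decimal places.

H = −Σ pᵢ log₂ pᵢ.
−0.196·log₂(0.196) = 0.4608
−0.174·log₂(0.174) = 0.4390
−0.153·log₂(0.153) = 0.4144
−0.158·log₂(0.158) = 0.4206
−0.190·log₂(0.190) = 0.4552
−0.100·log₂(0.100) = 0.3322
−0.029·log₂(0.029) = 0.1481
Sum ≈ 2.6703 → 2.670 bits.

2.670 bits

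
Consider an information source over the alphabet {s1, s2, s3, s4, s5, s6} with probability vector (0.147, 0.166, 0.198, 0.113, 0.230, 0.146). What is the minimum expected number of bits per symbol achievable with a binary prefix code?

2.572 bits/symbol

Repeatedly combine the two least-probable nodes; the expected code length is the sum of the merged weights.
merge 113/1000 + 73/500 → 259/1000
merge 147/1000 + 83/500 → 313/1000
merge 99/500 + 23/100 → 107/250
merge 259/1000 + 313/1000 → 143/250
merge 107/250 + 143/250 → 1
L = 259/1000 + 313/1000 + 107/250 + 143/250 + 1 = 643/250 = 2.572 bits/symbol.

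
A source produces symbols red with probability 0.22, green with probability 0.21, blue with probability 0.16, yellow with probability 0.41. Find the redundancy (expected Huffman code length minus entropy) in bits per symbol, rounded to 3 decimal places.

Entropy H = −Σ p log₂ p ≈ 1.9038 bits.
Huffman merges: 4/25+21/100→37/100; 11/50+37/100→59/100; 41/100+59/100→1. L = 49/25 ≈ 1.9600.
L − H = 1.9600 − 1.9038 = 0.056 bits.

0.056 bits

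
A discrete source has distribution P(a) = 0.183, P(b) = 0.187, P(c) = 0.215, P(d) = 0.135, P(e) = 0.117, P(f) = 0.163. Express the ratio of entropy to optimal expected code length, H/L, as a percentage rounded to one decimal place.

Entropy H = −Σ p log₂ p ≈ 2.5562 bits.
Huffman merges: 117/1000+27/200→63/250; 163/1000+183/1000→173/500; 187/1000+43/200→201/500; 63/250+173/500→299/500; 201/500+299/500→1. L = 1299/500 ≈ 2.5980.
Efficiency = H/L = 2.5562/2.5980 = 98.4%.

98.4%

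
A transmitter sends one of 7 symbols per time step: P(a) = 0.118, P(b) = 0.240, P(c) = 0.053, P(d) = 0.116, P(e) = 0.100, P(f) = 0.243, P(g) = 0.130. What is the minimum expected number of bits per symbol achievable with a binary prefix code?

Repeatedly combine the two least-probable nodes; the expected code length is the sum of the merged weights.
merge 53/1000 + 1/10 → 153/1000
merge 29/250 + 59/500 → 117/500
merge 13/100 + 153/1000 → 283/1000
merge 117/500 + 6/25 → 237/500
merge 243/1000 + 283/1000 → 263/500
merge 237/500 + 263/500 → 1
L = 153/1000 + 117/500 + 283/1000 + 237/500 + 263/500 + 1 = 267/100 = 2.67 bits/symbol.

2.67 bits/symbol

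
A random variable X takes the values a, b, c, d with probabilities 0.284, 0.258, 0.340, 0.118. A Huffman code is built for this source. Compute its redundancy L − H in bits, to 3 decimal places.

0.087 bits

Entropy H = −Σ p log₂ p ≈ 1.9130 bits.
Huffman merges: 59/500+129/500→47/125; 71/250+17/50→78/125; 47/125+78/125→1. L = 2 ≈ 2.0000.
L − H = 2.0000 − 1.9130 = 0.087 bits.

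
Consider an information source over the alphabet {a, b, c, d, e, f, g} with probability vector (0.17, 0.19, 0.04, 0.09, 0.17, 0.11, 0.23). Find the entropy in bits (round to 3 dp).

2.661 bits

H = −Σ pᵢ log₂ pᵢ.
−0.17·log₂(0.17) = 0.4346
−0.19·log₂(0.19) = 0.4552
−0.04·log₂(0.04) = 0.1858
−0.09·log₂(0.09) = 0.3127
−0.17·log₂(0.17) = 0.4346
−0.11·log₂(0.11) = 0.3503
−0.23·log₂(0.23) = 0.4877
Sum ≈ 2.6608 → 2.661 bits.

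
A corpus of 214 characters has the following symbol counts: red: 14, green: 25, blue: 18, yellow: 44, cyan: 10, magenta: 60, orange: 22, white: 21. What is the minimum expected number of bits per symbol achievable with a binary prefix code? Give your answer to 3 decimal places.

Probabilities are the counts divided by 214.
Repeatedly combine the two least-probable nodes; the expected code length is the sum of the merged weights.
merge 5/107 + 7/107 → 12/107
merge 9/107 + 21/214 → 39/214
merge 11/107 + 12/107 → 23/107
merge 25/214 + 39/214 → 32/107
merge 22/107 + 23/107 → 45/107
merge 30/107 + 32/107 → 62/107
merge 45/107 + 62/107 → 1
L = 12/107 + 39/214 + 23/107 + 32/107 + 45/107 + 62/107 + 1 = 601/214 ≈ 2.808 bits/symbol.

2.808 bits/symbol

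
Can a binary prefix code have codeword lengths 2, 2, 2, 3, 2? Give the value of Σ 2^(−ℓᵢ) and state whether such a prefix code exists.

1.125; no

With common denominator 2^3 = 8: Σ 2^(−ℓᵢ) = 2/8 + 2/8 + 2/8 + 1/8 + 2/8 = 9/8 = 1.125.
Kraft's inequality requires Σ ≤ 1; here Σ = 1.125 > 1, so no such prefix code exists.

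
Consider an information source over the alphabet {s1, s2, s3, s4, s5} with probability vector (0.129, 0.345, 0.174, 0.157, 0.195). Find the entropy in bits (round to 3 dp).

H = −Σ pᵢ log₂ pᵢ.
−0.129·log₂(0.129) = 0.3811
−0.345·log₂(0.345) = 0.5297
−0.174·log₂(0.174) = 0.4390
−0.157·log₂(0.157) = 0.4194
−0.195·log₂(0.195) = 0.4599
Sum ≈ 2.2291 → 2.229 bits.

2.229 bits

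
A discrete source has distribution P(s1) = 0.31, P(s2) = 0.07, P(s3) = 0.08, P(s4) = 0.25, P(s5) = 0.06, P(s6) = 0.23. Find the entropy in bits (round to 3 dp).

H = −Σ pᵢ log₂ pᵢ.
−0.31·log₂(0.31) = 0.5238
−0.07·log₂(0.07) = 0.2686
−0.08·log₂(0.08) = 0.2915
−0.25·log₂(0.25) = 0.5000
−0.06·log₂(0.06) = 0.2435
−0.23·log₂(0.23) = 0.4877
Sum ≈ 2.3151 → 2.315 bits.

2.315 bits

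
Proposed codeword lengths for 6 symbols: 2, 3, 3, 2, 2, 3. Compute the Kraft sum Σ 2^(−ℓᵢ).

With common denominator 2^3 = 8: Σ 2^(−ℓᵢ) = 2/8 + 1/8 + 1/8 + 2/8 + 2/8 + 1/8 = 9/8 = 1.125.

1.125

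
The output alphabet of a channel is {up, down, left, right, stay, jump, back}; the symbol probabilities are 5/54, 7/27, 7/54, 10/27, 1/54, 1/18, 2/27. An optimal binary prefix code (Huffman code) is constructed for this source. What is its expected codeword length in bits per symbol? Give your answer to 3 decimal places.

Repeatedly combine the two least-probable nodes; the expected code length is the sum of the merged weights.
merge 1/54 + 1/18 → 2/27
merge 2/27 + 2/27 → 4/27
merge 5/54 + 7/54 → 2/9
merge 4/27 + 2/9 → 10/27
merge 7/27 + 10/27 → 17/27
merge 10/27 + 17/27 → 1
L = 2/27 + 4/27 + 2/9 + 10/27 + 17/27 + 1 = 22/9 ≈ 2.444 bits/symbol.

2.444 bits/symbol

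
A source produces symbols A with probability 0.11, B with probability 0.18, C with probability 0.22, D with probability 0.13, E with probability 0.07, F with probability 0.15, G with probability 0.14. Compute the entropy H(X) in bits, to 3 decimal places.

H = −Σ pᵢ log₂ pᵢ.
−0.11·log₂(0.11) = 0.3503
−0.18·log₂(0.18) = 0.4453
−0.22·log₂(0.22) = 0.4806
−0.13·log₂(0.13) = 0.3826
−0.07·log₂(0.07) = 0.2686
−0.15·log₂(0.15) = 0.4105
−0.14·log₂(0.14) = 0.3971
Sum ≈ 2.7350 → 2.735 bits.

2.735 bits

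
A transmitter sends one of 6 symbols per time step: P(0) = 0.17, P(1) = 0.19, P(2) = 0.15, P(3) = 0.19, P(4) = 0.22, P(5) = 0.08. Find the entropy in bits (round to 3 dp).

H = −Σ pᵢ log₂ pᵢ.
−0.17·log₂(0.17) = 0.4346
−0.19·log₂(0.19) = 0.4552
−0.15·log₂(0.15) = 0.4105
−0.19·log₂(0.19) = 0.4552
−0.22·log₂(0.22) = 0.4806
−0.08·log₂(0.08) = 0.2915
Sum ≈ 2.5277 → 2.528 bits.

2.528 bits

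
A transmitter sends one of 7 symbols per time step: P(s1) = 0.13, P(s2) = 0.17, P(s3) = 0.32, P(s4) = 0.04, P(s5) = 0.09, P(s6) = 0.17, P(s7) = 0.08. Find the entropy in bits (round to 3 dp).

2.568 bits

H = −Σ pᵢ log₂ pᵢ.
−0.13·log₂(0.13) = 0.3826
−0.17·log₂(0.17) = 0.4346
−0.32·log₂(0.32) = 0.5260
−0.04·log₂(0.04) = 0.1858
−0.09·log₂(0.09) = 0.3127
−0.17·log₂(0.17) = 0.4346
−0.08·log₂(0.08) = 0.2915
Sum ≈ 2.5678 → 2.568 bits.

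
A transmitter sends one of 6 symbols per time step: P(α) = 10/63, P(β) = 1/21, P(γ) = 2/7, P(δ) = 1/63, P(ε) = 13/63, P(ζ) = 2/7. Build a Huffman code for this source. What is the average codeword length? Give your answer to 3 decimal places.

2.286 bits/symbol

Repeatedly combine the two least-probable nodes; the expected code length is the sum of the merged weights.
merge 1/63 + 1/21 → 4/63
merge 4/63 + 10/63 → 2/9
merge 13/63 + 2/9 → 3/7
merge 2/7 + 2/7 → 4/7
merge 3/7 + 4/7 → 1
L = 4/63 + 2/9 + 3/7 + 4/7 + 1 = 16/7 ≈ 2.286 bits/symbol.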